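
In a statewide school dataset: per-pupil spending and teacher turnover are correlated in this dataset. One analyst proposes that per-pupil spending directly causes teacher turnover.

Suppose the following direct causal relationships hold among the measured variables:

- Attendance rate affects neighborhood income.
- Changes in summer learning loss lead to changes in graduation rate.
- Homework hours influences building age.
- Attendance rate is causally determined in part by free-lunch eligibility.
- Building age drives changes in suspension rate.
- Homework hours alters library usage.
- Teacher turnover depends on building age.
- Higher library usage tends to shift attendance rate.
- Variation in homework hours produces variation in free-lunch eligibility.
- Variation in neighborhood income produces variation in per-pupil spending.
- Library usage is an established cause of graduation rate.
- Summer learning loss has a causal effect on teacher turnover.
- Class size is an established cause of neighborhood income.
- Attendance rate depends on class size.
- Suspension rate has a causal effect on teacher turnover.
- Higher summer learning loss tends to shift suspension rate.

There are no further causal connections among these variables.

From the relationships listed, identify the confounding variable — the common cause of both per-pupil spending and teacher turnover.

homework hours

Homework hours has a causal path to per-pupil spending (homework hours → library usage → attendance rate → neighborhood income → per-pupil spending) and a separate causal path to teacher turnover (homework hours → building age → teacher turnover), so it is a common cause of both.
No stated relationship gives per-pupil spending a causal route to teacher turnover, so the correlation is explained by the shared upstream cause rather than a direct effect.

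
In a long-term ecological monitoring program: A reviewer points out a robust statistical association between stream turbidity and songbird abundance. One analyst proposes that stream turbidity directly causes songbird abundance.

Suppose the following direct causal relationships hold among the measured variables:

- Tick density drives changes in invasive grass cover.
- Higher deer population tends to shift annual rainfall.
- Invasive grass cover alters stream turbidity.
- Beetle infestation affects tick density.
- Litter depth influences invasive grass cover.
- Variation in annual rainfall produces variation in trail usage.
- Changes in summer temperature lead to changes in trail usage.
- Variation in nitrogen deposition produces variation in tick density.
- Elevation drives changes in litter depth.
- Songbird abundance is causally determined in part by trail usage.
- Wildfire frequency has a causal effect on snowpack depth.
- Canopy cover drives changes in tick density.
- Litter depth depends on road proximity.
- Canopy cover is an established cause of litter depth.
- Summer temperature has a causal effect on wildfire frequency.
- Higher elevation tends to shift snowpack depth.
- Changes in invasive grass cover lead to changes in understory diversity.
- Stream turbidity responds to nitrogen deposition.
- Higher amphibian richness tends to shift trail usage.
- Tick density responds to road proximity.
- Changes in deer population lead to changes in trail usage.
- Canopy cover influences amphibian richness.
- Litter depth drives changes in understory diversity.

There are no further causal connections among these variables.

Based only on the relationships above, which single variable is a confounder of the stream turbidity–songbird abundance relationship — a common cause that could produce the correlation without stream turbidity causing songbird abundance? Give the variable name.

canopy cover

Canopy cover has a causal path to stream turbidity (canopy cover → litter depth → invasive grass cover → stream turbidity) and a separate causal path to songbird abundance (canopy cover → amphibian richness → trail usage → songbird abundance), so it is a common cause of both.
No stated relationship gives stream turbidity a causal route to songbird abundance, so the correlation is explained by the shared upstream cause rather than a direct effect.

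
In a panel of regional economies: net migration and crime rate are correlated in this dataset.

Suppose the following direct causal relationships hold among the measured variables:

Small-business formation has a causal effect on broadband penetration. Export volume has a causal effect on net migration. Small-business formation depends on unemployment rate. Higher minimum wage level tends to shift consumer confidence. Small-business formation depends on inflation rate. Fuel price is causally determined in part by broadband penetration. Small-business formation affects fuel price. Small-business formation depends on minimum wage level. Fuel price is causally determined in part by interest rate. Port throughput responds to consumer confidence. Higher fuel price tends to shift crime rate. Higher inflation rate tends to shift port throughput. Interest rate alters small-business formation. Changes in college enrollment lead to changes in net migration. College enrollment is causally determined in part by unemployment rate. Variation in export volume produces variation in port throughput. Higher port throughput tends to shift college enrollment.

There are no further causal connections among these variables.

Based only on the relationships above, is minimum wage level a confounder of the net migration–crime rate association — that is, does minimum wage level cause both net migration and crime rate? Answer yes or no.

Minimum wage level has a causal path to net migration (minimum wage level → consumer confidence → port throughput → college enrollment → net migration) and to crime rate (minimum wage level → small-business formation → fuel price → crime rate), so it is a common cause of both — a confounder.

yes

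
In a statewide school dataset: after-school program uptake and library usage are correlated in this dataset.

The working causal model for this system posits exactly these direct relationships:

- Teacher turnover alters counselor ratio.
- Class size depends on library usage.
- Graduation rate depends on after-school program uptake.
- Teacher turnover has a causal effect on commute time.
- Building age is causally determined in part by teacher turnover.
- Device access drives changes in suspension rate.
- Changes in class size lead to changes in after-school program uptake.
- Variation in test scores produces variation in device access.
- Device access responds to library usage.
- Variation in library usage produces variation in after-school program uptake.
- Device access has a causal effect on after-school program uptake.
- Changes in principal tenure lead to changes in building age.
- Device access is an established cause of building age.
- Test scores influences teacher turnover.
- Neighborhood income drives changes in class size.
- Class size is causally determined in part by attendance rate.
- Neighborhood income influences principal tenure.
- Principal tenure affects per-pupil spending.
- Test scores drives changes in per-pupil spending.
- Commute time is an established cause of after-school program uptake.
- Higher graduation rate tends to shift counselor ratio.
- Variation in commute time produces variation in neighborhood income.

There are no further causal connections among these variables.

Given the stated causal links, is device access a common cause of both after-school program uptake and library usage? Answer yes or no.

no

Device access has no stated causal path to library usage. A confounder must cause both variables, so device access does not qualify.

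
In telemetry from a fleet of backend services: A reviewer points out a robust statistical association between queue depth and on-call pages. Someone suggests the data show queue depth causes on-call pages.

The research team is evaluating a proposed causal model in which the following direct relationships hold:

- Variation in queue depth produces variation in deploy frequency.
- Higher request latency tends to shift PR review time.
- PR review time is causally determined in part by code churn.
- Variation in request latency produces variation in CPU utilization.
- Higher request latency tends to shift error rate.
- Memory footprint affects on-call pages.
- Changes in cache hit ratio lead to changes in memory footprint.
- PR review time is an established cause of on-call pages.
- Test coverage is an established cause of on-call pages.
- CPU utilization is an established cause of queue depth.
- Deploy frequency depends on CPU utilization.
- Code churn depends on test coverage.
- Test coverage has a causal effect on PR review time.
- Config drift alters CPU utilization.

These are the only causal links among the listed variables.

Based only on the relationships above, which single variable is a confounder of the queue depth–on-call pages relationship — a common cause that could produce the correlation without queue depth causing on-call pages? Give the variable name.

request latency

Request latency has a causal path to queue depth (request latency → CPU utilization → queue depth) and a separate causal path to on-call pages (request latency → PR review time → on-call pages), so it is a common cause of both.
No stated relationship gives queue depth a causal route to on-call pages, so the correlation is explained by the shared upstream cause rather than a direct effect.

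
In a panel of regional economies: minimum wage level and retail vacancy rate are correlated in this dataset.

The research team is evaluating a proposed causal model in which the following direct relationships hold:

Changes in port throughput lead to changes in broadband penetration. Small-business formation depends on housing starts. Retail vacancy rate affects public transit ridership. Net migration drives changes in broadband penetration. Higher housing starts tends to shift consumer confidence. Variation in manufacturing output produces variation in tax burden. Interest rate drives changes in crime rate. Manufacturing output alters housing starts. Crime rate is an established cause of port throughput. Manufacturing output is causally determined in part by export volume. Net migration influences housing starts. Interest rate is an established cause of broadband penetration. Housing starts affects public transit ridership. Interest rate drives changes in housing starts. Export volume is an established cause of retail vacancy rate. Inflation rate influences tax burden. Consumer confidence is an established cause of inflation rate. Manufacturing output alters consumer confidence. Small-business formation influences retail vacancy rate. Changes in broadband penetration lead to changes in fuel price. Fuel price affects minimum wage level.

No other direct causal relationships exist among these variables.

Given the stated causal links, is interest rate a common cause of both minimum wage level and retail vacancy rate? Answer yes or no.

Interest rate has a causal path to minimum wage level (interest rate → broadband penetration → fuel price → minimum wage level) and to retail vacancy rate (interest rate → housing starts → small-business formation → retail vacancy rate), so it is a common cause of both — a confounder.

yes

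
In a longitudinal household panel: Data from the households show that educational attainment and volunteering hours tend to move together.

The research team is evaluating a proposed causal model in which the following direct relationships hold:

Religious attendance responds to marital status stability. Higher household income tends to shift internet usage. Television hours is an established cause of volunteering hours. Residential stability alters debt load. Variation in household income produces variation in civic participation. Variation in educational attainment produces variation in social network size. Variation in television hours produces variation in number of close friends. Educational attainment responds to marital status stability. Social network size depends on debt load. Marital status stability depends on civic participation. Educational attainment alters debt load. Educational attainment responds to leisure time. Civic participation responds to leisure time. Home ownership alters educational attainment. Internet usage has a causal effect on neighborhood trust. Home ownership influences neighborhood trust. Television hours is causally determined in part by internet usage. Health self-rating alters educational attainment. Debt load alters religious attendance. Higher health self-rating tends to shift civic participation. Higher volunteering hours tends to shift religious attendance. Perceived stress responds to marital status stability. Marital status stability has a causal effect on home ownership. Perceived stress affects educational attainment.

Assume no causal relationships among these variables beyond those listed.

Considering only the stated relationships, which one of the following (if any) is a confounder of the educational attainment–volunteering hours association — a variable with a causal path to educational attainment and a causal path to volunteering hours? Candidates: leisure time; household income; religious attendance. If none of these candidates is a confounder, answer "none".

household income

Household income causes educational attainment (household income → civic participation → marital status stability → educational attainment) and also causes volunteering hours (household income → internet usage → television hours → volunteering hours); it is a common cause of both.
Each of the other candidates lacks a causal path to at least one of educational attainment and volunteering hours, so they do not confound the relationship.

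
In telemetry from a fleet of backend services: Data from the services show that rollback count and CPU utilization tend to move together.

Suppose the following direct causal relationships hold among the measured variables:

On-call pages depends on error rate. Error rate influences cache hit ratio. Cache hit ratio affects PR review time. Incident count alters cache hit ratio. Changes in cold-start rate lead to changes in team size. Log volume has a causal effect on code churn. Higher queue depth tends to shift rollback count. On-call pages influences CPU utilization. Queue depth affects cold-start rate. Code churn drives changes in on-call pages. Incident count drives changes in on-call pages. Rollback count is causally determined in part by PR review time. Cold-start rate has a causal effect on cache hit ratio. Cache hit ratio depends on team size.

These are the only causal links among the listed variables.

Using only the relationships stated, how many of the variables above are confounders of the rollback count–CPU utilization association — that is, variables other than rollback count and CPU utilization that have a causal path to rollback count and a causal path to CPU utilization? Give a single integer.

The common causes are: error rate (to rollback count via error rate → cache hit ratio → PR review time → rollback count; to CPU utilization via error rate → on-call pages → CPU utilization); incident count (to rollback count via incident count → cache hit ratio → PR review time → rollback count; to CPU utilization via incident count → on-call pages → CPU utilization).
Every other variable lacks a causal path to at least one of rollback count and CPU utilization.

2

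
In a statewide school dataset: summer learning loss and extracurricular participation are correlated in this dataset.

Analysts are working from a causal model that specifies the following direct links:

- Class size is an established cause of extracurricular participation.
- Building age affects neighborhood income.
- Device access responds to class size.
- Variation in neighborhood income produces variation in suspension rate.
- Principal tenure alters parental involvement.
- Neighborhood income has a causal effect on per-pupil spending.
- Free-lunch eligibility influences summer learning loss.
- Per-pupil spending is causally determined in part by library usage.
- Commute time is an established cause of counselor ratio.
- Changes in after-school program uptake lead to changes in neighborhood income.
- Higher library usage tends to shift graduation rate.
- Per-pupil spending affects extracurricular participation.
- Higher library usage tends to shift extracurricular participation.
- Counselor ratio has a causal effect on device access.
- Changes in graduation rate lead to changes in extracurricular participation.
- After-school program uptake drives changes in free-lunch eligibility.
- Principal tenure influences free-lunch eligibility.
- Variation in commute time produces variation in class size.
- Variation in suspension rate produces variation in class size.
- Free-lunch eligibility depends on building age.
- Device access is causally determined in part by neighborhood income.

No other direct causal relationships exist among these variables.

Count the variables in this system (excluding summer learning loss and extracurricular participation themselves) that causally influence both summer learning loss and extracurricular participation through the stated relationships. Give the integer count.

The common causes are: after-school program uptake (to summer learning loss via after-school program uptake → free-lunch eligibility → summer learning loss; to extracurricular participation via after-school program uptake → neighborhood income → per-pupil spending → extracurricular participation); building age (to summer learning loss via building age → free-lunch eligibility → summer learning loss; to extracurricular participation via building age → neighborhood income → per-pupil spending → extracurricular participation).
Every other variable lacks a causal path to at least one of summer learning loss and extracurricular participation.

2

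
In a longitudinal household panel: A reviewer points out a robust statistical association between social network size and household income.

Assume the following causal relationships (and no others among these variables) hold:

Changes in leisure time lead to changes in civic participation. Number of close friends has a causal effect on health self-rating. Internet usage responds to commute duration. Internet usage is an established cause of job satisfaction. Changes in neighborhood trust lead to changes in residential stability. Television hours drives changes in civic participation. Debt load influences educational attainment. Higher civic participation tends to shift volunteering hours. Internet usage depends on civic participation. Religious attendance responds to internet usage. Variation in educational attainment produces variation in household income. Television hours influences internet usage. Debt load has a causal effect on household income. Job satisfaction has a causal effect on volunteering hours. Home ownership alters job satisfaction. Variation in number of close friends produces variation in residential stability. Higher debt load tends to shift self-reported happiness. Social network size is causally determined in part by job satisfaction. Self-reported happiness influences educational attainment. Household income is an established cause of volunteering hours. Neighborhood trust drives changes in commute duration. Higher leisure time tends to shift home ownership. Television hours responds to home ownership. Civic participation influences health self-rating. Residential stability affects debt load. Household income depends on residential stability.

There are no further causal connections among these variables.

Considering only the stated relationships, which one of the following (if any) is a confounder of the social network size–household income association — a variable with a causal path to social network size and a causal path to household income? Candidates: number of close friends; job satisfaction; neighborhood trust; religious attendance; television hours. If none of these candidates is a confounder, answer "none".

neighborhood trust

Neighborhood trust causes social network size (neighborhood trust → commute duration → internet usage → job satisfaction → social network size) and also causes household income (neighborhood trust → residential stability → household income); it is a common cause of both.
Each of the other candidates lacks a causal path to at least one of social network size and household income, so they do not confound the relationship.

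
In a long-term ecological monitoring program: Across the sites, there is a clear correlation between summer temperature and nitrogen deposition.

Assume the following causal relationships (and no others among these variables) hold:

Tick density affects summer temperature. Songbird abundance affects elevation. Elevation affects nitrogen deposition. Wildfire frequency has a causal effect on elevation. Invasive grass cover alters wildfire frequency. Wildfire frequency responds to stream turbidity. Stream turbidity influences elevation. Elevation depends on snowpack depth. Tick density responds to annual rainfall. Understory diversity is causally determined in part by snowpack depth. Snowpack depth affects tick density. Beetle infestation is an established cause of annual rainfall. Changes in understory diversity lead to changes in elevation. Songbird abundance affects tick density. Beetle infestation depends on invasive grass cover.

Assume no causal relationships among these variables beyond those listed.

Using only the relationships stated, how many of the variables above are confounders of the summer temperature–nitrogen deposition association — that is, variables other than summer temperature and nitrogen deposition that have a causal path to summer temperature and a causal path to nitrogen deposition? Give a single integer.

The common causes are: invasive grass cover (to summer temperature via invasive grass cover → beetle infestation → annual rainfall → tick density → summer temperature; to nitrogen deposition via invasive grass cover → wildfire frequency → elevation → nitrogen deposition); snowpack depth (to summer temperature via snowpack depth → tick density → summer temperature; to nitrogen deposition via snowpack depth → elevation → nitrogen deposition); songbird abundance (to summer temperature via songbird abundance → tick density → summer temperature; to nitrogen deposition via songbird abundance → elevation → nitrogen deposition).
Every other variable lacks a causal path to at least one of summer temperature and nitrogen deposition.

3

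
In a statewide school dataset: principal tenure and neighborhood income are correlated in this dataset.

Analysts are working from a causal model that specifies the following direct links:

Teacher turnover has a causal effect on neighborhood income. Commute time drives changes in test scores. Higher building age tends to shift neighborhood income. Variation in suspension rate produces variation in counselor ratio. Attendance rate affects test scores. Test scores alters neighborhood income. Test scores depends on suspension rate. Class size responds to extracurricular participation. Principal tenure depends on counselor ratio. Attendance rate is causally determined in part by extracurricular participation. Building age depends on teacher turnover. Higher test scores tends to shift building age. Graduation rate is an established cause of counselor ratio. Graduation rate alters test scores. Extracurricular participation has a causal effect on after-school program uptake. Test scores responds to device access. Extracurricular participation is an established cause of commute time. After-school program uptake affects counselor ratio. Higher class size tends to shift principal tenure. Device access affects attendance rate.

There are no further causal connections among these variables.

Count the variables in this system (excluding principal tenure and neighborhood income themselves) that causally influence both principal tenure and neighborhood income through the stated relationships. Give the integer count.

3

The common causes are: extracurricular participation (to principal tenure via extracurricular participation → class size → principal tenure; to neighborhood income via extracurricular participation → commute time → test scores → neighborhood income); graduation rate (to principal tenure via graduation rate → counselor ratio → principal tenure; to neighborhood income via graduation rate → test scores → neighborhood income); suspension rate (to principal tenure via suspension rate → counselor ratio → principal tenure; to neighborhood income via suspension rate → test scores → neighborhood income).
Every other variable lacks a causal path to at least one of principal tenure and neighborhood income.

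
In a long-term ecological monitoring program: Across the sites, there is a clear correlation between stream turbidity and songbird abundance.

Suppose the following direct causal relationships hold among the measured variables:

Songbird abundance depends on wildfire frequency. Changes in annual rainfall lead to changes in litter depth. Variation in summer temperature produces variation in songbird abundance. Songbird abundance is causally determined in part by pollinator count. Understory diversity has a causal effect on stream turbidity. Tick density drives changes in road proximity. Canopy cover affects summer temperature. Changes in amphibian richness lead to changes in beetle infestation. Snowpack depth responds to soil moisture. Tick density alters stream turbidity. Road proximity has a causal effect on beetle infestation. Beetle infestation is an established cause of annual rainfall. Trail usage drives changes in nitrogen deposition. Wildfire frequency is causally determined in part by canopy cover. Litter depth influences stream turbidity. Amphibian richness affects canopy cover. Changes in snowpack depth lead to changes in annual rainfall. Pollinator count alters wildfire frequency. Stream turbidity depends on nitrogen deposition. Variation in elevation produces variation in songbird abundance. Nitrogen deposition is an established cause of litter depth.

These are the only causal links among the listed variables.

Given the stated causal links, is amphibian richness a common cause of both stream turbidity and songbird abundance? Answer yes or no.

yes

Amphibian richness has a causal path to stream turbidity (amphibian richness → beetle infestation → annual rainfall → litter depth → stream turbidity) and to songbird abundance (amphibian richness → canopy cover → wildfire frequency → songbird abundance), so it is a common cause of both — a confounder.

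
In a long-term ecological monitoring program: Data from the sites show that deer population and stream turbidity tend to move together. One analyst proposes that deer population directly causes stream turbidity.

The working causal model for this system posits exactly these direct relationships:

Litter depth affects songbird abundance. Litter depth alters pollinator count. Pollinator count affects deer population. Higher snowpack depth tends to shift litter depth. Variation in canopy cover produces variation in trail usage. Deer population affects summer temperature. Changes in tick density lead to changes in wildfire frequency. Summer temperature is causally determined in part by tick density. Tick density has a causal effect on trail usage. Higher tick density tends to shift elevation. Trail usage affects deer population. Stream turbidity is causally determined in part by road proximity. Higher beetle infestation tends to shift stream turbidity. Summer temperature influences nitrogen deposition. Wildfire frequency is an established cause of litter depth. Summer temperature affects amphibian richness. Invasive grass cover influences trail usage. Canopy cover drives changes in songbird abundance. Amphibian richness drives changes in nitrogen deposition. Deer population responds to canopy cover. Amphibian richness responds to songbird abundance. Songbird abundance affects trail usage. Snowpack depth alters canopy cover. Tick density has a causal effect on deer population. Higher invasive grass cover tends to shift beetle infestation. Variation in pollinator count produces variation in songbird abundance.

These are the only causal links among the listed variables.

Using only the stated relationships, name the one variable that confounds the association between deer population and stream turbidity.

Invasive grass cover has a causal path to deer population (invasive grass cover → trail usage → deer population) and a separate causal path to stream turbidity (invasive grass cover → beetle infestation → stream turbidity), so it is a common cause of both.
No stated relationship gives deer population a causal route to stream turbidity, so the correlation is explained by the shared upstream cause rather than a direct effect.

invasive grass cover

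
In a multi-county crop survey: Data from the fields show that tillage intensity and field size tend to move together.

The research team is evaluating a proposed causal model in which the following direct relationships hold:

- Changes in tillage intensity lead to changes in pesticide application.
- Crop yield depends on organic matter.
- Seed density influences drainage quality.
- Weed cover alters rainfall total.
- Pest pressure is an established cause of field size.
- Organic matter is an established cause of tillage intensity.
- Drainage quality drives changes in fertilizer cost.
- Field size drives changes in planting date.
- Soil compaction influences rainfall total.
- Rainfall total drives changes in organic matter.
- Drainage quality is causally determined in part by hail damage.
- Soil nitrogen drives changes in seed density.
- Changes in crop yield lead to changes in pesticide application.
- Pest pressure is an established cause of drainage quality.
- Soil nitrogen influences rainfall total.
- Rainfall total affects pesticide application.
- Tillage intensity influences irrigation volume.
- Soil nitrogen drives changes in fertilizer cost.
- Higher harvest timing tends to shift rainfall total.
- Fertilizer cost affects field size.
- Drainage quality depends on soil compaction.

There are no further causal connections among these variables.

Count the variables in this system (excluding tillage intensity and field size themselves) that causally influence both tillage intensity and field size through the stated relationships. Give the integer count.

The common causes are: soil compaction (to tillage intensity via soil compaction → rainfall total → organic matter → tillage intensity; to field size via soil compaction → drainage quality → fertilizer cost → field size); soil nitrogen (to tillage intensity via soil nitrogen → rainfall total → organic matter → tillage intensity; to field size via soil nitrogen → fertilizer cost → field size).
Every other variable lacks a causal path to at least one of tillage intensity and field size.

2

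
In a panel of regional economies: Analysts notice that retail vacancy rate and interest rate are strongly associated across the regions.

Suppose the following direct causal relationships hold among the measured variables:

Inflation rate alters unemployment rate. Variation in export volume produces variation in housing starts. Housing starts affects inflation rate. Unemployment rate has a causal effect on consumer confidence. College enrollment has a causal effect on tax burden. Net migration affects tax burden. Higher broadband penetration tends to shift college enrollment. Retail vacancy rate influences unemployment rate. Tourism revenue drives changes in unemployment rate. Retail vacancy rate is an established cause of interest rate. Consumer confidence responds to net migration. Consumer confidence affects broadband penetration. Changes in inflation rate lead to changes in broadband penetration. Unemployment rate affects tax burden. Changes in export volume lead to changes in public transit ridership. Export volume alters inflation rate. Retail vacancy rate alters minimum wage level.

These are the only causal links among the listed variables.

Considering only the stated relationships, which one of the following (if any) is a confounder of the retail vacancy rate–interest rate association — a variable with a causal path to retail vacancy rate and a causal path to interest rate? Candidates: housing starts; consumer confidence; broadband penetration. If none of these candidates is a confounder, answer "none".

none

None of the listed candidates has causal paths to both retail vacancy rate and interest rate in the stated relationships, so none is a common cause.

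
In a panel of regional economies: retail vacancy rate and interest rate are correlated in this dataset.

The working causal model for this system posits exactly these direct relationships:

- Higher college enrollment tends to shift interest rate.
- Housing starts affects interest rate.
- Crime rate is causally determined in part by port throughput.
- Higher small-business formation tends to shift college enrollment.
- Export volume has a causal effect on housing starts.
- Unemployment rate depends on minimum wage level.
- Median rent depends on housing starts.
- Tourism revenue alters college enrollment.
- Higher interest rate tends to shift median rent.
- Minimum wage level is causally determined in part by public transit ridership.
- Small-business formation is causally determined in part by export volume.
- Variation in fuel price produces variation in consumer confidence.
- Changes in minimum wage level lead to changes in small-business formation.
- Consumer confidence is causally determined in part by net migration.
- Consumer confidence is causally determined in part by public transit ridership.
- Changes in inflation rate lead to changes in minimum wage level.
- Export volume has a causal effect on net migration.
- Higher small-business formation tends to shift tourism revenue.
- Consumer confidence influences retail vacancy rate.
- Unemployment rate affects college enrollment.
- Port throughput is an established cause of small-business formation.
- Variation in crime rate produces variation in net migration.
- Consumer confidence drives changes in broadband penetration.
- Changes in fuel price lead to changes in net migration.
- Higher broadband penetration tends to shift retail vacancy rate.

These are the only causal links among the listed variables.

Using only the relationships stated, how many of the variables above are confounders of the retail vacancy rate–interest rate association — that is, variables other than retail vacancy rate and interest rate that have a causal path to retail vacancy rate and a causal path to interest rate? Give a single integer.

3

The common causes are: export volume (to retail vacancy rate via export volume → net migration → consumer confidence → retail vacancy rate; to interest rate via export volume → housing starts → interest rate); port throughput (to retail vacancy rate via port throughput → crime rate → net migration → consumer confidence → retail vacancy rate; to interest rate via port throughput → small-business formation → college enrollment → interest rate); public transit ridership (to retail vacancy rate via public transit ridership → consumer confidence → retail vacancy rate; to interest rate via public transit ridership → minimum wage level → small-business formation → college enrollment → interest rate).
Every other variable lacks a causal path to at least one of retail vacancy rate and interest rate.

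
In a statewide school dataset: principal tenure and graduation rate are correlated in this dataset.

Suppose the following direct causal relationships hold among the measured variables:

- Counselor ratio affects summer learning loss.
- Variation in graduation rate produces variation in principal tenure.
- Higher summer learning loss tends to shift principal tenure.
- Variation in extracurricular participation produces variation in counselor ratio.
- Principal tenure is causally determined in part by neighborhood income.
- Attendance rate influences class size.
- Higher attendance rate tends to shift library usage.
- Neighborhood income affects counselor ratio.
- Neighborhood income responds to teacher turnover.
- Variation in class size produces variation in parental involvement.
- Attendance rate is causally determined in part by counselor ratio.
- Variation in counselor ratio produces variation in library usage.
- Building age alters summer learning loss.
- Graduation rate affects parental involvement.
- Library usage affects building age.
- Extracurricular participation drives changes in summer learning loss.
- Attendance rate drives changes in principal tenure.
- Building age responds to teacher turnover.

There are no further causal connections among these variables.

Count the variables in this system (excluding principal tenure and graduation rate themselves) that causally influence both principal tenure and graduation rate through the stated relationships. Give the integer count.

0

No listed variable has a causal path to both principal tenure and graduation rate, so there are no common causes.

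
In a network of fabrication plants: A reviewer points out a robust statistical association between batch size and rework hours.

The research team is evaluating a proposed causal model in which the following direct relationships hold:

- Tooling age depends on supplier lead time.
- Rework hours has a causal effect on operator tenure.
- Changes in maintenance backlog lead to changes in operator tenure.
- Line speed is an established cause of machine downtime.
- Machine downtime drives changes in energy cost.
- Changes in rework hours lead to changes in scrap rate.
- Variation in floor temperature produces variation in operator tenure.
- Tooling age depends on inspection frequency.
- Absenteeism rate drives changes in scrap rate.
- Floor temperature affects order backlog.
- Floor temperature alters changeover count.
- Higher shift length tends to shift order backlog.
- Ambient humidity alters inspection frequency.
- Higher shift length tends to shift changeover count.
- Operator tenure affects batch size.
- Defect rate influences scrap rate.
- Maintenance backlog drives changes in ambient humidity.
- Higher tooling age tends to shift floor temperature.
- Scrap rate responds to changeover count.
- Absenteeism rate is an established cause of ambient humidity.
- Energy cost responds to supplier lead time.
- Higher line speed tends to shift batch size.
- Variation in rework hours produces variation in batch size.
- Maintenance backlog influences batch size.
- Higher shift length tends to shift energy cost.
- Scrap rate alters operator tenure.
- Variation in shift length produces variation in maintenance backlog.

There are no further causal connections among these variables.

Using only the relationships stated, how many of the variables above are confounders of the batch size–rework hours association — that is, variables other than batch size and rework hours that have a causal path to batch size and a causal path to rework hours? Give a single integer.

No listed variable has a causal path to both batch size and rework hours, so there are no common causes.

0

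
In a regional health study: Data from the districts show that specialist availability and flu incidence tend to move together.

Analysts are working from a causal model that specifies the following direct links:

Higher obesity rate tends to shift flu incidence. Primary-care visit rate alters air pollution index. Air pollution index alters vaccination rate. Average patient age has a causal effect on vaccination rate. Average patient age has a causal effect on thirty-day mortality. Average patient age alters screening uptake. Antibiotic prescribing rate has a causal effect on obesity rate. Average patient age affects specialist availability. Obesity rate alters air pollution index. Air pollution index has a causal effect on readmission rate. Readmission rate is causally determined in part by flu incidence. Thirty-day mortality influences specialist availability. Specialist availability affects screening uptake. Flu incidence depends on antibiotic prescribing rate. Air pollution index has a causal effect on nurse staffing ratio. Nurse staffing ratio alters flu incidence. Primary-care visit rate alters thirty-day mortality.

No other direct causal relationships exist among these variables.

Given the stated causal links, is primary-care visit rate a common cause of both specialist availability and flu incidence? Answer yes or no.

yes

Primary-care visit rate has a causal path to specialist availability (primary-care visit rate → thirty-day mortality → specialist availability) and to flu incidence (primary-care visit rate → air pollution index → nurse staffing ratio → flu incidence), so it is a common cause of both — a confounder.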